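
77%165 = 77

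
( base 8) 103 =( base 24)2J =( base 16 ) 43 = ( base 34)1X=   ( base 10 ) 67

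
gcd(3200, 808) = 8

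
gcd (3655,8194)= 17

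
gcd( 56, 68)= 4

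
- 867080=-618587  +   - 248493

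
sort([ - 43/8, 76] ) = [ - 43/8, 76 ] 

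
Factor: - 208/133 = -2^4 * 7^(  -  1)*13^1 * 19^(-1)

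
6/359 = 6/359 = 0.02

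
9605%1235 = 960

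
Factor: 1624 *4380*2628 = 18693279360 = 2^7*3^3*5^1*7^1*29^1*73^2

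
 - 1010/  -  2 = 505/1 = 505.00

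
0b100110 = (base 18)22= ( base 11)35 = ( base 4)212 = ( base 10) 38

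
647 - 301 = 346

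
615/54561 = 205/18187 = 0.01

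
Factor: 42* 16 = 672= 2^5*3^1*7^1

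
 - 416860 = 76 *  (  -  5485 ) 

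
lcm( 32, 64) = 64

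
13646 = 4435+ 9211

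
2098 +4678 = 6776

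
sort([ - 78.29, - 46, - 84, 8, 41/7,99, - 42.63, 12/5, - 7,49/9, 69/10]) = [ -84,-78.29, - 46, - 42.63, - 7, 12/5, 49/9,41/7,69/10,8, 99 ] 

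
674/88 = 337/44 = 7.66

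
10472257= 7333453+3138804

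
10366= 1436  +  8930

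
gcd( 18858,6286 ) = 6286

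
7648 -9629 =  - 1981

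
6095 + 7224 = 13319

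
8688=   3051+5637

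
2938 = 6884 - 3946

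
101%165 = 101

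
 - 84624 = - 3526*24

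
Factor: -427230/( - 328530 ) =3^1*101^1*233^(-1) = 303/233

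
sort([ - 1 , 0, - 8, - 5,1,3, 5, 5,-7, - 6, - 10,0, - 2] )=[ - 10, - 8, - 7, - 6, - 5, - 2, - 1,0,0,1, 3,5,5] 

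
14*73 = 1022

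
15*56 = 840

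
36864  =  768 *48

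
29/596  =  29/596 = 0.05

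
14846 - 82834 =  - 67988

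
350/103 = 350/103 = 3.40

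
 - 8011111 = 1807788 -9818899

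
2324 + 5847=8171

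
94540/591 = 159 + 571/591 = 159.97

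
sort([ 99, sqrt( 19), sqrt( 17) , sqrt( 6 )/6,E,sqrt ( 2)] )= [ sqrt(6) /6, sqrt (2),E , sqrt( 17), sqrt ( 19 ), 99 ]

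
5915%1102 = 405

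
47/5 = 9+2/5  =  9.40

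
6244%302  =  204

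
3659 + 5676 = 9335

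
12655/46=12655/46= 275.11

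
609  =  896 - 287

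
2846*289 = 822494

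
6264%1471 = 380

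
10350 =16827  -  6477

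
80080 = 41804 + 38276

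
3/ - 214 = -1 + 211/214 = - 0.01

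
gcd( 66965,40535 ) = 5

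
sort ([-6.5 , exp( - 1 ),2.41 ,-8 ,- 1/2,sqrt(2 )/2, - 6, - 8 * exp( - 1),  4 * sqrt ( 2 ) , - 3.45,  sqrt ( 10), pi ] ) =[ - 8, - 6.5, - 6,  -  3.45, - 8* exp (-1),-1/2  ,  exp ( - 1),sqrt( 2 )/2,2.41,pi, sqrt(  10) , 4*sqrt (2 )] 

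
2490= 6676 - 4186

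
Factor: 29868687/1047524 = 2^( - 2) * 3^2 *421^1*7883^1*261881^( - 1) 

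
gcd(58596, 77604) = 12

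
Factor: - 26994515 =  - 5^1*131^1 *41213^1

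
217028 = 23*9436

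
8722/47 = 185+27/47 = 185.57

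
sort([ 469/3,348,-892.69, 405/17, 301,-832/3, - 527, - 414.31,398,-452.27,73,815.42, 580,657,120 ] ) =[ - 892.69,  -  527, - 452.27,  -  414.31, - 832/3,405/17,73, 120,469/3,301, 348,398,580,657, 815.42]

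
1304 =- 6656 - - 7960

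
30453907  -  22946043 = 7507864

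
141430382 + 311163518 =452593900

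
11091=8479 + 2612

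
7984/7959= 7984/7959 =1.00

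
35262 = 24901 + 10361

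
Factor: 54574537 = 3251^1 * 16787^1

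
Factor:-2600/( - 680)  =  5^1*13^1*17^ ( - 1 ) = 65/17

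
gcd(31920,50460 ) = 60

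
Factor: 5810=2^1 * 5^1*7^1*83^1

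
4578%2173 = 232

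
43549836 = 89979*484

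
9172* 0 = 0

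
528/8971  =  528/8971= 0.06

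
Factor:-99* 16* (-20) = 31680 = 2^6*3^2*5^1*11^1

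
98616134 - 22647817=75968317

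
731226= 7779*94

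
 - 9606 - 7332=  -  16938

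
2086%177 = 139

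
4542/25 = 4542/25 = 181.68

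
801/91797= 267/30599 = 0.01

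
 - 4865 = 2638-7503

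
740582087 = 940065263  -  199483176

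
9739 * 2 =19478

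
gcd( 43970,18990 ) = 10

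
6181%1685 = 1126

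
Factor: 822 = 2^1*3^1 * 137^1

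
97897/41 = 97897/41 = 2387.73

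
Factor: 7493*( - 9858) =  - 73865994 = - 2^1*3^1*31^1*53^1*59^1*127^1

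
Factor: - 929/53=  - 53^(- 1)*929^1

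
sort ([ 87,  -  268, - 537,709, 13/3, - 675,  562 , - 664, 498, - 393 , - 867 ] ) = [ - 867, - 675, - 664,- 537 , - 393, - 268,13/3,87,498, 562, 709 ]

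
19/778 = 19/778 =0.02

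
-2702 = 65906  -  68608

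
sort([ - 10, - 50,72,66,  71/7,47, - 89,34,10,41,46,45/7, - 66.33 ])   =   [ - 89, - 66.33, - 50 ,  -  10,  45/7, 10, 71/7, 34, 41,46, 47,  66 , 72 ] 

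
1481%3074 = 1481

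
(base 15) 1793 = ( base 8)11740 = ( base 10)5088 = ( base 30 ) 5ji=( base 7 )20556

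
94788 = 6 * 15798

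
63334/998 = 31667/499 = 63.46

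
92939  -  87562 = 5377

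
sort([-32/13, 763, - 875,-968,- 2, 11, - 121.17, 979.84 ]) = [-968 ,- 875, - 121.17, - 32/13, - 2, 11,763,  979.84]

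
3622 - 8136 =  - 4514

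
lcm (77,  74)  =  5698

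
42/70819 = 6/10117=0.00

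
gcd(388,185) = 1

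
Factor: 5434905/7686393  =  5^1*7^1*11^( - 1)*13^ (-1)*19^(-1 )*23^( - 1)*41^(-1)*191^1*271^1 = 1811635/2562131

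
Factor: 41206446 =2^1*3^2*2289247^1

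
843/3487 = 843/3487  =  0.24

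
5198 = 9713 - 4515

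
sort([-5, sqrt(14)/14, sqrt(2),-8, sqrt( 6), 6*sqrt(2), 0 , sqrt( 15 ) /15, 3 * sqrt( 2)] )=[-8,  -  5, 0, sqrt( 15 )/15, sqrt( 14 ) /14, sqrt(2), sqrt( 6 ), 3*sqrt(2) , 6*sqrt(2)]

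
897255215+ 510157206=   1407412421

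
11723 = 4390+7333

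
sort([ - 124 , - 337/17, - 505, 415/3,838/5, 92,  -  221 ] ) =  [ - 505, - 221,-124 , - 337/17,92 , 415/3,838/5] 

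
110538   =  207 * 534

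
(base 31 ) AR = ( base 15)177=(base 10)337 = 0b101010001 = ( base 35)9m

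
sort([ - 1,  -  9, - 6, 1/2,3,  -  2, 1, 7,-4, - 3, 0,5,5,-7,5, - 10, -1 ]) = [ - 10,-9, - 7, - 6, - 4, - 3, - 2,-1,-1, 0, 1/2, 1, 3,  5 , 5,  5,7 ] 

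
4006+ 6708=10714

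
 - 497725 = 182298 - 680023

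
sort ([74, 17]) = [17, 74 ] 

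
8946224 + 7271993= 16218217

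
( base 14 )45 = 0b111101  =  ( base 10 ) 61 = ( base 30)21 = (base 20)31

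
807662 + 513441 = 1321103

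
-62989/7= - 8999 + 4/7 = - 8998.43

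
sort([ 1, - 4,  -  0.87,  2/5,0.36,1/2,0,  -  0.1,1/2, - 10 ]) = [-10,-4, - 0.87, - 0.1,0,0.36, 2/5,1/2,1/2, 1]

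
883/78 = 11 + 25/78 = 11.32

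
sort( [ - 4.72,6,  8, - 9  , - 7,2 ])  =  [ - 9, - 7,-4.72, 2, 6,  8 ]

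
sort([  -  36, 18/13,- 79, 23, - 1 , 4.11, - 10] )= [ - 79,-36,  -  10,-1,18/13,4.11, 23]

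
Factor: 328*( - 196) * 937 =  - 60237856 = - 2^5*7^2*41^1*937^1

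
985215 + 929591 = 1914806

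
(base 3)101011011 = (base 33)6qa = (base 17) 18a7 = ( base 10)7402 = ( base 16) 1cea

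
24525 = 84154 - 59629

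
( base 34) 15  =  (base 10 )39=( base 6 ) 103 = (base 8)47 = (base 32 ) 17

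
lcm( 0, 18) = 0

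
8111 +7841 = 15952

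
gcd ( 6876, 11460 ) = 2292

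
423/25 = 423/25 = 16.92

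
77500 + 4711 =82211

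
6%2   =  0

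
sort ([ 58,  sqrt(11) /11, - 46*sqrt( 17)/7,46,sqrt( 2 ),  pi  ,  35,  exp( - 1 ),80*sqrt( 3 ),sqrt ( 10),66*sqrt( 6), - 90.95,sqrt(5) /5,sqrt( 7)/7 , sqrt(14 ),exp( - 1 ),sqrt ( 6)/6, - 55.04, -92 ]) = [ - 92, - 90.95, - 55.04, -46*sqrt( 17 ) /7,sqrt(11)/11,exp( - 1 ),exp (-1),sqrt( 7)/7,sqrt( 6 ) /6, sqrt( 5) /5, sqrt( 2), pi , sqrt ( 10 ),sqrt ( 14),35,46,58, 80*sqrt( 3),66 *sqrt(6)]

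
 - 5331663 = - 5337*999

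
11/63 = 11/63  =  0.17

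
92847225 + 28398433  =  121245658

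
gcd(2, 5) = 1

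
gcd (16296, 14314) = 2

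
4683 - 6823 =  - 2140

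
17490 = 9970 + 7520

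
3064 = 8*383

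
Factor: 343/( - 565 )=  - 5^ ( - 1)*7^3*113^( - 1)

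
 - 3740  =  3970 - 7710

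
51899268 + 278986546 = 330885814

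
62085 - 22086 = 39999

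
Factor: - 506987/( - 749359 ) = 661^1*977^( - 1) = 661/977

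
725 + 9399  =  10124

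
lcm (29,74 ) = 2146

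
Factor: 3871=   7^2*79^1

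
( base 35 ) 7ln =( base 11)7015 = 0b10010001110101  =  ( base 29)b2o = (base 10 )9333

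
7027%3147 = 733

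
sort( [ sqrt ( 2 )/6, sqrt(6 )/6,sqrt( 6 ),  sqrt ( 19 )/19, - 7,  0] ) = [ - 7,0,sqrt (19 ) /19,  sqrt ( 2) /6, sqrt( 6)/6,  sqrt( 6 )]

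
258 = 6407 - 6149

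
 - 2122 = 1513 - 3635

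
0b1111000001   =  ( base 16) 3c1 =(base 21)23g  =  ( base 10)961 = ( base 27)18G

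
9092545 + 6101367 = 15193912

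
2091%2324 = 2091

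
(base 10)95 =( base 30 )35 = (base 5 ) 340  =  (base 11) 87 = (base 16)5F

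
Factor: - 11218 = -2^1*71^1*79^1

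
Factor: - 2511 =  - 3^4*31^1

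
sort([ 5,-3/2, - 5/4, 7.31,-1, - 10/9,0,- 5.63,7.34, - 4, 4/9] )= [  -  5.63, - 4, - 3/2,-5/4, - 10/9,  -  1,0 , 4/9, 5, 7.31, 7.34] 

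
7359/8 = 7359/8 = 919.88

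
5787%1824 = 315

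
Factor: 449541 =3^2*199^1* 251^1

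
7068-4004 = 3064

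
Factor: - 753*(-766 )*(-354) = -204186492 = - 2^2*3^2*59^1*251^1 * 383^1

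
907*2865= 2598555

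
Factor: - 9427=-11^1*857^1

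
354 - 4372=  - 4018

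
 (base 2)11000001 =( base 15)CD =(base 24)81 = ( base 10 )193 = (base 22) 8H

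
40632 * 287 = 11661384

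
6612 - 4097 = 2515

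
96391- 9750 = 86641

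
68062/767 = 68062/767  =  88.74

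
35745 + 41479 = 77224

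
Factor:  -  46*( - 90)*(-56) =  - 2^5*3^2*5^1*7^1*23^1 = - 231840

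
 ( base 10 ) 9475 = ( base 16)2503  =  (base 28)C2B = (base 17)1FD6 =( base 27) cqp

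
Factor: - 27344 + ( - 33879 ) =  - 61223^1 = -61223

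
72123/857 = 72123/857 = 84.16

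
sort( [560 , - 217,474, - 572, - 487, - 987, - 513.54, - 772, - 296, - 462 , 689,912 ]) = [ - 987, - 772 , - 572, - 513.54 , - 487, - 462, - 296, - 217, 474,  560, 689,912] 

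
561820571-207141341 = 354679230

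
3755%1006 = 737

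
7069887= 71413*99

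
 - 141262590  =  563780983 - 705043573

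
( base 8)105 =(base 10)69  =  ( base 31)27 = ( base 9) 76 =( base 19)3C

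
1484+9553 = 11037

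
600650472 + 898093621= 1498744093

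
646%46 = 2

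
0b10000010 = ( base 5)1010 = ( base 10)130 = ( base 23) 5F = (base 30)4A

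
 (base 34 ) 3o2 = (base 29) 52n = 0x10BE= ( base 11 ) 3247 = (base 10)4286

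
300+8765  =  9065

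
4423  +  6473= 10896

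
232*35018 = 8124176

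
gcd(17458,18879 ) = 203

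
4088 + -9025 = - 4937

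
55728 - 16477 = 39251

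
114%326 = 114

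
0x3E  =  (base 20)32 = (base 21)2k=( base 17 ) 3b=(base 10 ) 62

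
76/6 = 38/3 = 12.67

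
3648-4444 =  - 796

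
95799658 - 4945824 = 90853834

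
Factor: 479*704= 337216 = 2^6*11^1*479^1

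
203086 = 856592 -653506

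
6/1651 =6/1651 = 0.00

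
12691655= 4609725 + 8081930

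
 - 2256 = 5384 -7640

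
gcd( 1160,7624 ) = 8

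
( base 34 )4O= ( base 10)160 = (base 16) A0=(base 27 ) 5P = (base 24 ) 6g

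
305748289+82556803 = 388305092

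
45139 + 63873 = 109012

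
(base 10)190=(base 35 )5f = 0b10111110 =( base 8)276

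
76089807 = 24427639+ 51662168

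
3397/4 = 849 + 1/4 = 849.25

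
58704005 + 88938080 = 147642085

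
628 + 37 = 665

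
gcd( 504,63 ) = 63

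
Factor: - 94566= - 2^1*3^1*15761^1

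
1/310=1/310 = 0.00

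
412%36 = 16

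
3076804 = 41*75044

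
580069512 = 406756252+173313260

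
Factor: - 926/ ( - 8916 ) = 463/4458 = 2^( - 1) * 3^(  -  1)*463^1*743^( - 1)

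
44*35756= 1573264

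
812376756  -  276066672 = 536310084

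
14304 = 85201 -70897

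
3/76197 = 1/25399 = 0.00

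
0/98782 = 0= 0.00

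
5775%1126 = 145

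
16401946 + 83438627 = 99840573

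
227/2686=227/2686 = 0.08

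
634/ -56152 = - 317/28076  =  - 0.01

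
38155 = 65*587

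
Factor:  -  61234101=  - 3^2*197^1*34537^1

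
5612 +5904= 11516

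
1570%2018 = 1570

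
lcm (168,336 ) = 336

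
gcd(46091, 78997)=1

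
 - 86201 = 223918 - 310119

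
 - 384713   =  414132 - 798845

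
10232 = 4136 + 6096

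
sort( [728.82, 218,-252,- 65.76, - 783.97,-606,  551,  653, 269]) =[ - 783.97, - 606,-252, - 65.76, 218  ,  269,551, 653, 728.82 ]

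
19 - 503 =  - 484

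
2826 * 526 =1486476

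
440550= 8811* 50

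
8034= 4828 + 3206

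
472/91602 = 236/45801  =  0.01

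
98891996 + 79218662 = 178110658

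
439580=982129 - 542549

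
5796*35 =202860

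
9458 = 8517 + 941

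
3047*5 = 15235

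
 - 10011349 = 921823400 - 931834749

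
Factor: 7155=3^3*5^1*53^1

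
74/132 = 37/66 = 0.56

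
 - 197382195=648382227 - 845764422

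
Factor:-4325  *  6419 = -5^2*7^2*131^1*173^1 = - 27762175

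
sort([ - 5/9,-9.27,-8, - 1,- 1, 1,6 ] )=[ - 9.27, - 8, - 1, - 1, - 5/9,1,6] 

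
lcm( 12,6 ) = 12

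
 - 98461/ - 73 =1348 + 57/73 = 1348.78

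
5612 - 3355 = 2257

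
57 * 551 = 31407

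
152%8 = 0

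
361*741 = 267501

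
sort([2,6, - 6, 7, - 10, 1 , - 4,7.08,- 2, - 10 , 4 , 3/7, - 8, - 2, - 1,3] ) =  [ - 10, - 10,-8,  -  6, - 4, - 2 , - 2, - 1, 3/7 , 1,2,3,4,  6 , 7,7.08]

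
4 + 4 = 8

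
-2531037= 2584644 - 5115681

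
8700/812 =10+ 5/7 =10.71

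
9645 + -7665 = 1980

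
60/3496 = 15/874 = 0.02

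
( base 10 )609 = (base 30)k9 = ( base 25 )O9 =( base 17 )21E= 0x261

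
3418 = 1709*2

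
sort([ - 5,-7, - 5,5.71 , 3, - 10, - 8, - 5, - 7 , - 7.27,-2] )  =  [ - 10 ,  -  8, - 7.27, - 7, - 7,  -  5, - 5 ,-5,-2,3,  5.71] 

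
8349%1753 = 1337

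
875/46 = 19 + 1/46 = 19.02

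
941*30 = 28230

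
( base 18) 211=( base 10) 667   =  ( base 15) 2E7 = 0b1010011011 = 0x29b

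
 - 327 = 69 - 396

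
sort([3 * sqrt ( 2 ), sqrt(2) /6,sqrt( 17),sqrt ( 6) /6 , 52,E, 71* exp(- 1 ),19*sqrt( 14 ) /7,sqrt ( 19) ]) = [ sqrt(2) /6, sqrt( 6) /6, E, sqrt( 17), 3*sqrt(2 ), sqrt ( 19), 19 *sqrt( 14 ) /7, 71*exp ( - 1 ),52] 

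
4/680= 1/170= 0.01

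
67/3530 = 67/3530 = 0.02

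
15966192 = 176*90717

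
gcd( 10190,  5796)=2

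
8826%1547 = 1091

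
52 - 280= - 228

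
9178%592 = 298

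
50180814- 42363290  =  7817524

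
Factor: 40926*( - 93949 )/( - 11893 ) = 3844956774/11893 = 2^1*3^1*7^ ( - 1)*19^1*359^1*1699^( - 1 ) * 93949^1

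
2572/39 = 2572/39 = 65.95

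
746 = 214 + 532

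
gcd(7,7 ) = 7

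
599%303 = 296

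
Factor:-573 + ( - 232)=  - 805 =- 5^1*7^1 * 23^1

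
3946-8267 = - 4321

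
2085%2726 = 2085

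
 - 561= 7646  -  8207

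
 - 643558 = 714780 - 1358338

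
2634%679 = 597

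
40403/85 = 40403/85= 475.33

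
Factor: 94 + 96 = 190  =  2^1*5^1*19^1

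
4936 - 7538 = -2602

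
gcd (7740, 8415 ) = 45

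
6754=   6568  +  186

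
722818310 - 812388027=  - 89569717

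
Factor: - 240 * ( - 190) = 2^5*3^1*5^2* 19^1 = 45600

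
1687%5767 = 1687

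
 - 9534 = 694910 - 704444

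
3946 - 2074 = 1872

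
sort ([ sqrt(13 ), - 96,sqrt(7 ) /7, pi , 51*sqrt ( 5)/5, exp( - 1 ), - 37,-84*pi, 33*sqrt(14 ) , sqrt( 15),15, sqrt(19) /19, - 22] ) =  [- 84 * pi, - 96, - 37, - 22, sqrt(19 )/19 , exp( - 1), sqrt( 7 )/7,pi, sqrt ( 13 ), sqrt( 15 ), 15,  51*sqrt(5 )/5 , 33*sqrt ( 14 )]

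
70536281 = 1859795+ 68676486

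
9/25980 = 3/8660= 0.00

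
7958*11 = 87538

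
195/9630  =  13/642 = 0.02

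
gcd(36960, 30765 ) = 105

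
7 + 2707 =2714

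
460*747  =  343620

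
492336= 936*526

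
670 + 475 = 1145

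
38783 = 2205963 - 2167180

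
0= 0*61917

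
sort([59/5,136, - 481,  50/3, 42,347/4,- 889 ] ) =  [ - 889,- 481, 59/5, 50/3,42, 347/4, 136 ] 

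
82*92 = 7544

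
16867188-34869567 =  - 18002379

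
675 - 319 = 356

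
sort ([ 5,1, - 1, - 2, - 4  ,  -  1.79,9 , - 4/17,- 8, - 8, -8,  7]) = [  -  8, - 8, - 8, -4,-2, -1.79,  -  1, - 4/17,1 , 5, 7,9]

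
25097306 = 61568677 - 36471371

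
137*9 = 1233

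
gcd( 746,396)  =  2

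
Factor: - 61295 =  - 5^1*13^1*23^1*41^1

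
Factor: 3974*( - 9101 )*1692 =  - 61195196808 = - 2^3*3^2*19^1*47^1*479^1*1987^1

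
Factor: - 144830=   -  2^1 * 5^1*7^1*2069^1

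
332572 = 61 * 5452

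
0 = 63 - 63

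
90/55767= 30/18589 = 0.00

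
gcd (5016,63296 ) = 8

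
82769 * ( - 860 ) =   -  71181340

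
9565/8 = 9565/8 = 1195.62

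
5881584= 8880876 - 2999292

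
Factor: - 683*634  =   - 433022 =- 2^1 * 317^1*683^1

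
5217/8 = 5217/8= 652.12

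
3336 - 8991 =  - 5655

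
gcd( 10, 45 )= 5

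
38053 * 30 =1141590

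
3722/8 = 465+ 1/4 =465.25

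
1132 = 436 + 696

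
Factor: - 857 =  - 857^1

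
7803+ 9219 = 17022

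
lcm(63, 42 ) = 126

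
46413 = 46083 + 330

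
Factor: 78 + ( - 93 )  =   - 3^1*5^1 = - 15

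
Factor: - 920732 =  - 2^2*383^1*601^1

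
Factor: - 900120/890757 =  - 300040/296919 = -2^3*3^( -3)*5^1*7^(-1) * 13^1*577^1*1571^( -1) 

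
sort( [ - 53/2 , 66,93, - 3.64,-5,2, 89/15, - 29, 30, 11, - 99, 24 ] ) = [ - 99,- 29, - 53/2,  -  5, - 3.64, 2,  89/15, 11,  24, 30,66,93 ] 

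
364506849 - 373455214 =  - 8948365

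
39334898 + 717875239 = 757210137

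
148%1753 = 148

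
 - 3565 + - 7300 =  - 10865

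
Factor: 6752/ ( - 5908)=-8/7= -  2^3*7^(  -  1)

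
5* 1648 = 8240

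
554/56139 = 554/56139=0.01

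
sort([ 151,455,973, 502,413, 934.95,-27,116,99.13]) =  [-27,99.13,116, 151, 413,455,502, 934.95,973] 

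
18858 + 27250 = 46108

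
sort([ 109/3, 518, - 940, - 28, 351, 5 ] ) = [ - 940,-28,5,109/3, 351, 518] 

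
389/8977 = 389/8977 = 0.04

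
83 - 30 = 53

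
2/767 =2/767 = 0.00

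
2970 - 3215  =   - 245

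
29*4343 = 125947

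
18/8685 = 2/965 = 0.00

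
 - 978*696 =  - 680688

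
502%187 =128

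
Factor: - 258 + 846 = 2^2*3^1*7^2 =588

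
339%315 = 24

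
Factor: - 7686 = - 2^1*3^2*7^1*61^1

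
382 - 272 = 110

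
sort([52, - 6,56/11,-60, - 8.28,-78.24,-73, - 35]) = [ - 78.24,-73, - 60, - 35, - 8.28,-6,56/11,52 ]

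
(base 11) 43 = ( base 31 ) 1G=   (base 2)101111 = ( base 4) 233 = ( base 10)47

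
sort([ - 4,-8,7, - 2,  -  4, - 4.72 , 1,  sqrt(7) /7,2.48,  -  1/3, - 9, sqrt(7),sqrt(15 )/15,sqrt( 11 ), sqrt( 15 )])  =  [ - 9, - 8, - 4.72, - 4, - 4, - 2,  -  1/3 , sqrt (15 )/15, sqrt(7 )/7, 1,2.48,sqrt( 7 ),sqrt (11),sqrt( 15 ) , 7 ] 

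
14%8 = 6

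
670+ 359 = 1029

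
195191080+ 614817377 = 810008457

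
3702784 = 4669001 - 966217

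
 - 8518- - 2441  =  -6077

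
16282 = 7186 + 9096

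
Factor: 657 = 3^2*73^1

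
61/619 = 61/619 = 0.10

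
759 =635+124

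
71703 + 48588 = 120291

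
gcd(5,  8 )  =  1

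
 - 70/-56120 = 7/5612 = 0.00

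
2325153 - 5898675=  - 3573522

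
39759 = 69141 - 29382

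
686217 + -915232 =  - 229015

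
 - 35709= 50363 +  - 86072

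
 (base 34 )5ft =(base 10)6319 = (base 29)7eq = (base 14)2435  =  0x18af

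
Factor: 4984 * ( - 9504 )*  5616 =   -  2^12*3^6*7^1*11^1*13^1 * 89^1 = - 266018328576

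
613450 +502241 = 1115691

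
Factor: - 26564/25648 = - 2^( - 2) * 7^( - 1)*29^1   =  - 29/28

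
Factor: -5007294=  - 2^1* 3^2*149^1*1867^1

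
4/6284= 1/1571 = 0.00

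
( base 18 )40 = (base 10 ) 72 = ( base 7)132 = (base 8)110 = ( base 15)4C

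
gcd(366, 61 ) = 61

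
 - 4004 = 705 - 4709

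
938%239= 221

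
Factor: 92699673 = 3^1*11^2*255371^1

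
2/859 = 2/859 = 0.00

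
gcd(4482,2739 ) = 249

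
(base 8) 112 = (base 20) 3E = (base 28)2I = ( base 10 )74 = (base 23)35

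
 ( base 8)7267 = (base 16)eb7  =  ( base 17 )d0a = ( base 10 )3767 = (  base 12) 221b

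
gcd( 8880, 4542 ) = 6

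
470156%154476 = 6728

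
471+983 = 1454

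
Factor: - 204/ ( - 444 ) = 17^1*  37^( - 1)  =  17/37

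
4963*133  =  660079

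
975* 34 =33150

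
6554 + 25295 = 31849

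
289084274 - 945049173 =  - 655964899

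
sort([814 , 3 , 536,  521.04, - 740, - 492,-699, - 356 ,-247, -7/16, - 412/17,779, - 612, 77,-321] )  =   [  -  740, -699, -612, - 492 , - 356, - 321,  -  247, -412/17, - 7/16 , 3, 77, 521.04, 536, 779 , 814] 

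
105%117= 105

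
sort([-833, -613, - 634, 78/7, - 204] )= [ - 833, - 634,  -  613, - 204,78/7] 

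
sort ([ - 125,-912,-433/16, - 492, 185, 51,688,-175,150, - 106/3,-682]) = [ -912  , - 682,- 492, - 175,-125, - 106/3, -433/16, 51  ,  150,185, 688]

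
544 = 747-203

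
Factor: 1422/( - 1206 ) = -67^ ( - 1)*79^1 =- 79/67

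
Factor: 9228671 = 17^1*619^1*877^1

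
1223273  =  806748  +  416525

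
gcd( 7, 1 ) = 1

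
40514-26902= 13612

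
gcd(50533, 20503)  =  7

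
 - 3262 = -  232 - 3030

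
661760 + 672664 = 1334424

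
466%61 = 39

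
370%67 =35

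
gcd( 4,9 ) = 1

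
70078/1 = 70078 = 70078.00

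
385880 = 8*48235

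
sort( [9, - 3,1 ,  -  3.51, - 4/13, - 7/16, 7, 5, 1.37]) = [ - 3.51,- 3, - 7/16,-4/13,1, 1.37, 5,  7, 9] 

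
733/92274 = 733/92274 = 0.01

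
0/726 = 0  =  0.00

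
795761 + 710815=1506576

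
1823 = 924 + 899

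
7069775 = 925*7643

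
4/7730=2/3865= 0.00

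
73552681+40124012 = 113676693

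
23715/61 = 23715/61 = 388.77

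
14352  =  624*23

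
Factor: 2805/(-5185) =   -  3^1  *11^1 *61^ ( - 1) = - 33/61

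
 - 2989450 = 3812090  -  6801540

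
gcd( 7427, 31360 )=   7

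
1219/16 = 1219/16 = 76.19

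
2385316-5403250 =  - 3017934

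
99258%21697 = 12470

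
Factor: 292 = 2^2*73^1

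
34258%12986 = 8286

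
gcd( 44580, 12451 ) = 1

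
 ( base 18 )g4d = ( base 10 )5269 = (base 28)6k5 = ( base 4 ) 1102111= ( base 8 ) 12225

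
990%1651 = 990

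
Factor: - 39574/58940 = -2^ ( - 1) * 5^(-1)*7^ ( - 1) * 47^1= -  47/70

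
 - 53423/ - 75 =53423/75 = 712.31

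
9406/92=102 + 11/46= 102.24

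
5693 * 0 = 0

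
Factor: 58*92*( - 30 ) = -160080 = -2^4*3^1*5^1*23^1*29^1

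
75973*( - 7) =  - 531811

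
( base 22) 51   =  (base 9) 133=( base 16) 6F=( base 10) 111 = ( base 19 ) 5g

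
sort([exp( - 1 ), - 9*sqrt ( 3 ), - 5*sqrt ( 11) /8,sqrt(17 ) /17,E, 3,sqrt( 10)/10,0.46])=[ - 9*sqrt(3), -5*sqrt(11)/8,sqrt( 17)/17, sqrt(10)/10,exp( - 1 ) , 0.46 , E,3]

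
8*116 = 928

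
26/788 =13/394=0.03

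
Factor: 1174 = 2^1*587^1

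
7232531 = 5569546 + 1662985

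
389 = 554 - 165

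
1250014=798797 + 451217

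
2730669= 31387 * 87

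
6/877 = 6/877 = 0.01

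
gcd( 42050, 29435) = 4205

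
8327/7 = 1189  +  4/7 = 1189.57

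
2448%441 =243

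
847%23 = 19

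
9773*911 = 8903203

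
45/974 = 45/974 = 0.05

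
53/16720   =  53/16720 = 0.00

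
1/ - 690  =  - 1/690 = -0.00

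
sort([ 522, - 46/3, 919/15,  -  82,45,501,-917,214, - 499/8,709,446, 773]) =[ - 917,-82, - 499/8,-46/3,45,919/15,214, 446,501,  522 , 709,773 ]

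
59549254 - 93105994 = -33556740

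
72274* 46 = 3324604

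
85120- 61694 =23426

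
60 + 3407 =3467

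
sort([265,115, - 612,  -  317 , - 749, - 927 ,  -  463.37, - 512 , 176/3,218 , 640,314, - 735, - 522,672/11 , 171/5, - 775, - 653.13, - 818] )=[ - 927, - 818 , - 775,-749, - 735, - 653.13, - 612, - 522, - 512,-463.37, - 317,171/5 , 176/3,672/11, 115,218,265, 314,640 ]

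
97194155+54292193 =151486348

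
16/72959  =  16/72959 = 0.00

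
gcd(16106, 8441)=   1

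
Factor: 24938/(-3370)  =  -5^( - 1 )*37^1 = -37/5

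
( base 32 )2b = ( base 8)113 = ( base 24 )33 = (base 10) 75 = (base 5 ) 300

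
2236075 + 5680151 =7916226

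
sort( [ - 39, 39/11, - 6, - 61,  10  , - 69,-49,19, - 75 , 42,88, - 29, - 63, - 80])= [ - 80,- 75, - 69, - 63, - 61, - 49,-39, - 29, - 6,39/11, 10,19, 42, 88]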